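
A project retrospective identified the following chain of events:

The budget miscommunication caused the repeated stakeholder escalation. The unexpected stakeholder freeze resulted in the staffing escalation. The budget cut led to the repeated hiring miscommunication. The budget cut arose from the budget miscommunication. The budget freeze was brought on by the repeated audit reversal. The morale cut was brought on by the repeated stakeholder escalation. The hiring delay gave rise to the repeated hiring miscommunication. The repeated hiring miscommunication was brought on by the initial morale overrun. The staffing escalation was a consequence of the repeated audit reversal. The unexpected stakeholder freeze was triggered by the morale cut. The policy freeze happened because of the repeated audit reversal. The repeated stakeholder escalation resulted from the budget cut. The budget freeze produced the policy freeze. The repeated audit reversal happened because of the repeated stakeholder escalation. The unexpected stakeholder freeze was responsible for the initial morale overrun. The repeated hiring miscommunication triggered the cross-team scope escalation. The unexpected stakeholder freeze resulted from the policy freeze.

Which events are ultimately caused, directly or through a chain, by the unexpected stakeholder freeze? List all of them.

Direct effects: the initial morale overrun, the staffing escalation.
2 steps out: the repeated hiring miscommunication.
3 steps out: the cross-team scope escalation.
Not reachable from it: the budget miscommunication, the budget cut, the repeated stakeholder escalation, the repeated audit reversal, the budget freeze, the morale cut, the policy freeze, the hiring delay.

the cross-team scope escalation, the initial morale overrun, the repeated hiring miscommunication, the staffing escalation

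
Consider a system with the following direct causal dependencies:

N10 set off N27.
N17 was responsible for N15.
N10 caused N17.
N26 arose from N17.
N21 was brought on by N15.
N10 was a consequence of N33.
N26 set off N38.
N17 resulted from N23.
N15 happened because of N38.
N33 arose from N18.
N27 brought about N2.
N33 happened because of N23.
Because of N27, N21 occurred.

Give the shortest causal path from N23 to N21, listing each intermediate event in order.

N23 → N17 → N15 → N21

N23 → N17
N17 → N15
N15 → N21
Length: 3 steps.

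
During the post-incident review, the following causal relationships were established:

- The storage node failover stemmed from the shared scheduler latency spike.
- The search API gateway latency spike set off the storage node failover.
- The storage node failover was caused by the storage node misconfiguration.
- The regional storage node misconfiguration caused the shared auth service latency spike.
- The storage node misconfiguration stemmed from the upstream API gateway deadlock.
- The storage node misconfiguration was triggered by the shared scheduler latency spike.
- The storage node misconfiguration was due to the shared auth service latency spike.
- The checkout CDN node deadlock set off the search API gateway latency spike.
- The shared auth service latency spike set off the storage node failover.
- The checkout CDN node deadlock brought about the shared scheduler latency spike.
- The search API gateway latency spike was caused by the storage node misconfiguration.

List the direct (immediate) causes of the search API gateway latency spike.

Upstream contributors include the upstream API gateway deadlock, the regional storage node misconfiguration, the shared auth service latency spike, the shared scheduler latency spike, but only the checkout CDN node deadlock, the storage node misconfiguration feed directly into the search API gateway latency spike.

the checkout CDN node deadlock, the storage node misconfiguration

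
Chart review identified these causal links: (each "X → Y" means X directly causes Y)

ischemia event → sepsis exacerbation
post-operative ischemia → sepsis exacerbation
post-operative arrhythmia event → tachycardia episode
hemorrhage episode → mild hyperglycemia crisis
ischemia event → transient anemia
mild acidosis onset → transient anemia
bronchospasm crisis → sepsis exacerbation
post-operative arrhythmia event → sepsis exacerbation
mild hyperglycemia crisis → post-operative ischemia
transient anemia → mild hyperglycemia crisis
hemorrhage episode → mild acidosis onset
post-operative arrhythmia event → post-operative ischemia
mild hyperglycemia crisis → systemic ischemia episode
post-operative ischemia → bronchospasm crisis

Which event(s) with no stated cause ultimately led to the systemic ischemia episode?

Tracing upstream from the systemic ischemia episode: the systemic ischemia episode ← the mild hyperglycemia crisis ← the hemorrhage episode.
A separate upstream branch: the systemic ischemia episode ← the mild hyperglycemia crisis ← the transient anemia ← the ischemia event.
Each of those chain origins has no stated cause.

the hemorrhage episode, the ischemia event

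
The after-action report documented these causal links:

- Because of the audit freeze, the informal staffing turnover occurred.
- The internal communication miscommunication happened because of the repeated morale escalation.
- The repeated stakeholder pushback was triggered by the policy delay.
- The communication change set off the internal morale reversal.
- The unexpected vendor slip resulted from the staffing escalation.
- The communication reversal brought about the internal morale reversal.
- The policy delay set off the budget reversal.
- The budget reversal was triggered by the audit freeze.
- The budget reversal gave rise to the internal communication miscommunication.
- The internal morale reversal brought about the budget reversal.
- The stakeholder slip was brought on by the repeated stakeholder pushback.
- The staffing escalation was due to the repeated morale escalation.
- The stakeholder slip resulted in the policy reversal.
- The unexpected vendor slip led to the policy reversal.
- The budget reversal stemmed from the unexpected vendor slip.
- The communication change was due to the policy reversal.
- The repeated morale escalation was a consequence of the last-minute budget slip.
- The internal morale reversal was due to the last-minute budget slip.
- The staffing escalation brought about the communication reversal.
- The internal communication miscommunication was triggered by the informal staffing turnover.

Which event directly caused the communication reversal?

Upstream contributors include the last-minute budget slip, the repeated morale escalation, but only the staffing escalation feeds directly into the communication reversal.

the staffing escalation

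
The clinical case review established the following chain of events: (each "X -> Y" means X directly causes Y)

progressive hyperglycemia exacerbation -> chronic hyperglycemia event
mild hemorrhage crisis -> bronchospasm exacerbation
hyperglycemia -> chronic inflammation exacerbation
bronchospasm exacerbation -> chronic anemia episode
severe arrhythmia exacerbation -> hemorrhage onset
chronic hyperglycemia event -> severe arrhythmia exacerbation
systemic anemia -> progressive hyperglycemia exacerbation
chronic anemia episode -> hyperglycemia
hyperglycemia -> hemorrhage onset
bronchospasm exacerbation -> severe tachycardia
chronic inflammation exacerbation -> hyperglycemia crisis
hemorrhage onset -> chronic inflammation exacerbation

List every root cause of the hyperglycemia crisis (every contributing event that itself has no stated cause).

Tracing upstream from the hyperglycemia crisis: the hyperglycemia crisis ← the chronic inflammation exacerbation ← the hemorrhage onset ← the severe arrhythmia exacerbation ← the chronic hyperglycemia event ← the progressive hyperglycemia exacerbation ← the systemic anemia.
A separate upstream branch: the hyperglycemia crisis ← the chronic inflammation exacerbation ← the hyperglycemia ← the chronic anemia episode ← the bronchospasm exacerbation ← the mild hemorrhage crisis.
Each of those chain origins has no stated cause.

the mild hemorrhage crisis, the systemic anemia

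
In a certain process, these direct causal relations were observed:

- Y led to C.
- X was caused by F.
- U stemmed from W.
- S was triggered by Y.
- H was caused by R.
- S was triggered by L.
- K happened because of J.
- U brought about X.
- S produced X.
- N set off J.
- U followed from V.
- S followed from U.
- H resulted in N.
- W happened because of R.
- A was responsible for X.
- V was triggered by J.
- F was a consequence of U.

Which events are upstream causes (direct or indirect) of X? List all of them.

A, F, H, J, L, N, R, S, U, V, W, Y

Immediate causes of X: A, U, S, F.
Further upstream: R, H, W, N, Y, J, V, L.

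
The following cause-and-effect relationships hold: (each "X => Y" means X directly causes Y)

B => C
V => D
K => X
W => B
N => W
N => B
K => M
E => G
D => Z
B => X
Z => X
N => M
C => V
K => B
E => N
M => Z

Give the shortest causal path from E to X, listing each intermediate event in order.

E → N
N → B
B → X
Length: 3 steps.

E → N → B → X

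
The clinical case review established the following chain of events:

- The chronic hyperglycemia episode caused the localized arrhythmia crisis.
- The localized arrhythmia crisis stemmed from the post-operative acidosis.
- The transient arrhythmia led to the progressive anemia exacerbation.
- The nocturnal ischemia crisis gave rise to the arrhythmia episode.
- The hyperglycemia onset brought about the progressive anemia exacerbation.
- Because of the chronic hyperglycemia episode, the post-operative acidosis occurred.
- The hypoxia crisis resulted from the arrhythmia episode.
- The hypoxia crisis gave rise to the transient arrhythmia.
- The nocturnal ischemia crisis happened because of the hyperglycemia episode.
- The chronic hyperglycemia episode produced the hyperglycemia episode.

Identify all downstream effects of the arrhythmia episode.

Direct effects: the hypoxia crisis.
2 steps out: the transient arrhythmia.
3 steps out: the progressive anemia exacerbation.
Not reachable from it: the chronic hyperglycemia episode, the post-operative acidosis, the hyperglycemia onset, the hyperglycemia episode, the nocturnal ischemia crisis, the localized arrhythmia crisis.

the hypoxia crisis, the progressive anemia exacerbation, the transient arrhythmia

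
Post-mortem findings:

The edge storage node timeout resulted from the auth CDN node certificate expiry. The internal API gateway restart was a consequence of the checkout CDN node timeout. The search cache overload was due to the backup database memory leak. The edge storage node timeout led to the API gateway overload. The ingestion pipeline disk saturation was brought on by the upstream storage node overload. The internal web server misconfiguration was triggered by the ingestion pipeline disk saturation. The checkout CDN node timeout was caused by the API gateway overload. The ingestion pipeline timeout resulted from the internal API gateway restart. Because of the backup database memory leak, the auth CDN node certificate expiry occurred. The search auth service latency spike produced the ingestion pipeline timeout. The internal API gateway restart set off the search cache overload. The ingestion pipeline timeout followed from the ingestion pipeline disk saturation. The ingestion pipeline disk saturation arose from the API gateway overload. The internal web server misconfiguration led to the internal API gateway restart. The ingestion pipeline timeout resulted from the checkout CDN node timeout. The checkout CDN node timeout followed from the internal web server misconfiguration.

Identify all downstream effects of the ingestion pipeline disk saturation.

Direct effects: the internal web server misconfiguration, the ingestion pipeline timeout.
2 steps out: the checkout CDN node timeout, the internal API gateway restart.
3 steps out: the search cache overload.
Not reachable from it: the backup database memory leak, the auth CDN node certificate expiry, the edge storage node timeout, the upstream storage node overload, the API gateway overload, the search auth service latency spike.

the checkout CDN node timeout, the ingestion pipeline timeout, the internal API gateway restart, the internal web server misconfiguration, the search cache overload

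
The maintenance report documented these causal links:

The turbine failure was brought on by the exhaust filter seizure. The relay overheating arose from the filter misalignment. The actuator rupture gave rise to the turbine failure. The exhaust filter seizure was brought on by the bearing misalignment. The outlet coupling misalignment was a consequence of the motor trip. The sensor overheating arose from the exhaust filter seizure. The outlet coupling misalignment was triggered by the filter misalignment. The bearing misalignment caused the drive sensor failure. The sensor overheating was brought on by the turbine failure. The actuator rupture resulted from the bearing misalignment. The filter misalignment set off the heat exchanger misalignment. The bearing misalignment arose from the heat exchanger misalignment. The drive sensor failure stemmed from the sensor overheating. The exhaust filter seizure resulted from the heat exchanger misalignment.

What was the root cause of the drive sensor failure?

the filter misalignment

Tracing upstream from the drive sensor failure: the drive sensor failure ← the bearing misalignment ← the heat exchanger misalignment ← the filter misalignment.
The filter misalignment has no stated cause, so it is the root.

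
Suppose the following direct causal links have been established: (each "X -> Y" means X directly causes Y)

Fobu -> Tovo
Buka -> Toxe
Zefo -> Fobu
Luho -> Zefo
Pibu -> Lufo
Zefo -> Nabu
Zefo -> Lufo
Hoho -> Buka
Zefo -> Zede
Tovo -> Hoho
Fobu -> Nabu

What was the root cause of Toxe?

Luho

Tracing upstream from Toxe: Toxe ← Buka ← Hoho ← Tovo ← Fobu ← Zefo ← Luho.
Luho has no stated cause, so it is the root.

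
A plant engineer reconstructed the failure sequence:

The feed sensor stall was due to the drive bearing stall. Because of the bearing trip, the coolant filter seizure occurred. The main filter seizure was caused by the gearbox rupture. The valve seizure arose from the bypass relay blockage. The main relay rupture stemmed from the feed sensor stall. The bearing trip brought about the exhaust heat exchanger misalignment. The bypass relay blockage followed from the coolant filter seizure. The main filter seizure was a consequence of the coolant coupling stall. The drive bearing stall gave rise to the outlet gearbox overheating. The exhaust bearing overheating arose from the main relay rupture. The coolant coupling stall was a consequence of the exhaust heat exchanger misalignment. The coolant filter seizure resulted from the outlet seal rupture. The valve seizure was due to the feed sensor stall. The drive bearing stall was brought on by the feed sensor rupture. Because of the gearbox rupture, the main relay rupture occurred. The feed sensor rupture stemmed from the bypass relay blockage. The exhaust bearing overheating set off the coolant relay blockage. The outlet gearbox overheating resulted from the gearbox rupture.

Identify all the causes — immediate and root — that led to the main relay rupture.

Immediate causes of the main relay rupture: the gearbox rupture, the feed sensor stall.
Further upstream: the bearing trip, the outlet seal rupture, the coolant filter seizure, the bypass relay blockage, the feed sensor rupture, the drive bearing stall.

the bearing trip, the bypass relay blockage, the coolant filter seizure, the drive bearing stall, the feed sensor rupture, the feed sensor stall, the gearbox rupture, the outlet seal rupture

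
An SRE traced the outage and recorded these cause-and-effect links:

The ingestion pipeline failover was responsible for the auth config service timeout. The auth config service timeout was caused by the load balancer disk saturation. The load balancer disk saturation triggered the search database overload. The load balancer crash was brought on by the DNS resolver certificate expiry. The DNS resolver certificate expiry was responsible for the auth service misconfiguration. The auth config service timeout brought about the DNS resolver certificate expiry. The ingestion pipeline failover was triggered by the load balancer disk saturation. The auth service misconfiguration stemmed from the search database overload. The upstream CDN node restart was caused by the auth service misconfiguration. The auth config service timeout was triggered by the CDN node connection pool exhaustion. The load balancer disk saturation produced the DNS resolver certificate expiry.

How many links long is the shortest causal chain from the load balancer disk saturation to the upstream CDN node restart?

Shortest chain: the load balancer disk saturation → the DNS resolver certificate expiry → the auth service misconfiguration → the upstream CDN node restart.

3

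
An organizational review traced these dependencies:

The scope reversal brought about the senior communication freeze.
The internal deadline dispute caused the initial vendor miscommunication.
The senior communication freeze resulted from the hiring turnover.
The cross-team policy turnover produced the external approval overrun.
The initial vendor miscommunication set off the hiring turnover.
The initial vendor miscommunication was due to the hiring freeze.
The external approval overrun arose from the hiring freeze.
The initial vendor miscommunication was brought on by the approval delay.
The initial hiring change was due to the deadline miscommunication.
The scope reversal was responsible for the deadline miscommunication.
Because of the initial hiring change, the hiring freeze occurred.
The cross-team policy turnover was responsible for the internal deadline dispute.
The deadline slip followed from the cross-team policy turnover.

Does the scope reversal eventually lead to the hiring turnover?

Yes

There is a causal chain: the scope reversal → the deadline miscommunication → the initial hiring change → the hiring freeze → the initial vendor miscommunication → the hiring turnover.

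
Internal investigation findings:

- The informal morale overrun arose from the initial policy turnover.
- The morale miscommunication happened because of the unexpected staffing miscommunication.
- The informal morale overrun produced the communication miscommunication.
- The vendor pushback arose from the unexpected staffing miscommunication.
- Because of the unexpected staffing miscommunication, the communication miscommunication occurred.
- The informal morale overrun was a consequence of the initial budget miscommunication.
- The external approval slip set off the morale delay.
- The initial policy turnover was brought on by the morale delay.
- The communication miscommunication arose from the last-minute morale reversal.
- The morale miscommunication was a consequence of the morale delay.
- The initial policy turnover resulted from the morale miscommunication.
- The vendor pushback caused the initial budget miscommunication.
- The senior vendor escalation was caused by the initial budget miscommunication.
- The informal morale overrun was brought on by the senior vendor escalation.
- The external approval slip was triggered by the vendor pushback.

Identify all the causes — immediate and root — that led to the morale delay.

Immediate cause of the morale delay: the external approval slip.
Further upstream: the unexpected staffing miscommunication, the vendor pushback.

the external approval slip, the unexpected staffing miscommunication, the vendor pushback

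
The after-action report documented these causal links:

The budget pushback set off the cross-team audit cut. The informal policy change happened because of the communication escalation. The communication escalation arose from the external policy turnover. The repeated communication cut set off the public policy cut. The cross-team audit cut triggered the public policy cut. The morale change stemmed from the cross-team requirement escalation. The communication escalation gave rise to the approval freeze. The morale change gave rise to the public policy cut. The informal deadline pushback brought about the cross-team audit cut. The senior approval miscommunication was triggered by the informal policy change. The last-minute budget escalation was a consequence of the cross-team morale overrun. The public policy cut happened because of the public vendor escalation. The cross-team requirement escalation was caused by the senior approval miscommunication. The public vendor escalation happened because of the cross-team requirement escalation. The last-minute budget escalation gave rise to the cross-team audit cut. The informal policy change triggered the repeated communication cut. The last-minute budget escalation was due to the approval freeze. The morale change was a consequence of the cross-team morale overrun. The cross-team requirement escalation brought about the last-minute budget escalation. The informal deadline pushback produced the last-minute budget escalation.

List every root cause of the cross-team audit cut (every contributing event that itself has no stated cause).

Tracing upstream from the cross-team audit cut: the cross-team audit cut ← the last-minute budget escalation ← the approval freeze ← the communication escalation ← the external policy turnover.
A separate upstream branch: the cross-team audit cut ← the informal deadline pushback.
A separate upstream branch: the cross-team audit cut ← the last-minute budget escalation ← the cross-team morale overrun.
A separate upstream branch: the cross-team audit cut ← the budget pushback.
Each of those chain origins has no stated cause.

the budget pushback, the cross-team morale overrun, the external policy turnover, the informal deadline pushback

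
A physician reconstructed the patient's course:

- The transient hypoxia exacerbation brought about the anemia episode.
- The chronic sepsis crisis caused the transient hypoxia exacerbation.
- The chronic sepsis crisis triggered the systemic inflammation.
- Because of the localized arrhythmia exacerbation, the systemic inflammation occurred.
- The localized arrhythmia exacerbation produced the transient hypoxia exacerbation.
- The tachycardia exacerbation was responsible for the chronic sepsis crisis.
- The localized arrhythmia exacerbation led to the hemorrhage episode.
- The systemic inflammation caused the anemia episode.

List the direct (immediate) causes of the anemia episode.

Upstream contributors include the tachycardia exacerbation, the chronic sepsis crisis, the localized arrhythmia exacerbation, but only the systemic inflammation, the transient hypoxia exacerbation feed directly into the anemia episode.

the systemic inflammation, the transient hypoxia exacerbation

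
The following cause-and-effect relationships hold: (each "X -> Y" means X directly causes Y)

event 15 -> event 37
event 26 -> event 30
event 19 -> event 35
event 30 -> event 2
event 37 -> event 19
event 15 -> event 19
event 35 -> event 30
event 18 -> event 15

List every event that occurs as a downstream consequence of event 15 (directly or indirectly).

event 19, event 2, event 30, event 35, event 37

Direct effects: event 37, event 19.
2 steps out: event 35.
3 steps out: event 30.
4 steps out: event 2.
Not reachable from it: event 18, event 26.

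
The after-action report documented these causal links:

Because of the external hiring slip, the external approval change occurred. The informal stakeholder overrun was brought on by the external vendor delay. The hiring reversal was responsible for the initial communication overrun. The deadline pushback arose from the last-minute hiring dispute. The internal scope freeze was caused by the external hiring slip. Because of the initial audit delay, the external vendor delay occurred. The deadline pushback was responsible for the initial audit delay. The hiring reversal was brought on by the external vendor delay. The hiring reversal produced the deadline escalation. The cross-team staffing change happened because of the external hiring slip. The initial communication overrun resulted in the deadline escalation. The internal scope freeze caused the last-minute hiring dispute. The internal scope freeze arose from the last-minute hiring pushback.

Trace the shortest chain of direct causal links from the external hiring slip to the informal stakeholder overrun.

the external hiring slip → the internal scope freeze → the last-minute hiring dispute → the deadline pushback → the initial audit delay → the external vendor delay → the informal stakeholder overrun

the external hiring slip → the internal scope freeze
the internal scope freeze → the last-minute hiring dispute
the last-minute hiring dispute → the deadline pushback
the deadline pushback → the initial audit delay
the initial audit delay → the external vendor delay
the external vendor delay → the informal stakeholder overrun
Length: 6 steps.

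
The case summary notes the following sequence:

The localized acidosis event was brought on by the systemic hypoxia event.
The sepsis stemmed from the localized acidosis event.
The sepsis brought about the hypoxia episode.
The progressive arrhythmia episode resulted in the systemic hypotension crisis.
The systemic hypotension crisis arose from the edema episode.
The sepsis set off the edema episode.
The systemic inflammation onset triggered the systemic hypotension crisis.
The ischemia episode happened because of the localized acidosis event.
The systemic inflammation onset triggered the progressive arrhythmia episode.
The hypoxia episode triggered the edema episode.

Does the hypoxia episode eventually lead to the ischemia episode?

No

The hypoxia episode leads to the edema episode, the systemic hypotension crisis; the ischemia episode is not among them.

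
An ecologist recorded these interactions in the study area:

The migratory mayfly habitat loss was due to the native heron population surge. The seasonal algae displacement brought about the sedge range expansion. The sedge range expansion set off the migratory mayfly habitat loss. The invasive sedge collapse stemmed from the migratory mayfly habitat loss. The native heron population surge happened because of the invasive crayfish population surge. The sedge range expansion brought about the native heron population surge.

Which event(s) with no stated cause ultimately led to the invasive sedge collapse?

Tracing upstream from the invasive sedge collapse: the invasive sedge collapse ← the migratory mayfly habitat loss ← the sedge range expansion ← the seasonal algae displacement.
A separate upstream branch: the invasive sedge collapse ← the migratory mayfly habitat loss ← the native heron population surge ← the invasive crayfish population surge.
Each of those chain origins has no stated cause.

the invasive crayfish population surge, the seasonal algae displacement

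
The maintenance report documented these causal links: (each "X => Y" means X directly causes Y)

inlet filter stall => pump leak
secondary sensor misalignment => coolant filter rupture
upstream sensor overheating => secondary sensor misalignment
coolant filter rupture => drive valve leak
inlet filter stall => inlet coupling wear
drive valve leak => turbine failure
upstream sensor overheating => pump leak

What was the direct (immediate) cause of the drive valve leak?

Upstream contributors include the upstream sensor overheating, the secondary sensor misalignment, but only the coolant filter rupture feeds directly into the drive valve leak.

the coolant filter rupture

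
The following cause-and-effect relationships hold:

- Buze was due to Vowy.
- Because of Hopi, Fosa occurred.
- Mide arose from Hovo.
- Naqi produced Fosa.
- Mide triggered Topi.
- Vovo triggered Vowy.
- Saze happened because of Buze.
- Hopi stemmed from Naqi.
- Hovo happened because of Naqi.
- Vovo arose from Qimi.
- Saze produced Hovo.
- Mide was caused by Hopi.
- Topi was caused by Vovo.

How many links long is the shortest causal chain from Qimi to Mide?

Shortest chain: Qimi → Vovo → Vowy → Buze → Saze → Hovo → Mide.

6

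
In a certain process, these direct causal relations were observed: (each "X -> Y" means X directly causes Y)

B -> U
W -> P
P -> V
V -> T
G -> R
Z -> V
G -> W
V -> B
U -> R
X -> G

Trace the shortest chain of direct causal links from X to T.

X → G → W → P → V → T

X → G
G → W
W → P
P → V
V → T
Length: 5 steps.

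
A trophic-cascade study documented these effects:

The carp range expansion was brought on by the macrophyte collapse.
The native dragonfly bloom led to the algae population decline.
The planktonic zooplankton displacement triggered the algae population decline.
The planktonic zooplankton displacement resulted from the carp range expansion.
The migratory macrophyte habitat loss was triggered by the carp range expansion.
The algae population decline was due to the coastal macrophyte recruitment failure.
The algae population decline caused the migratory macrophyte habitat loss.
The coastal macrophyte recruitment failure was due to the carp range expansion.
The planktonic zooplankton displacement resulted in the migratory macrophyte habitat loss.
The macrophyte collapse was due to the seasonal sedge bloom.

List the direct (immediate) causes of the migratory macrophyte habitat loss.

the algae population decline, the carp range expansion, the planktonic zooplankton displacement

Upstream contributors include the native dragonfly bloom, the seasonal sedge bloom, the macrophyte collapse, the coastal macrophyte recruitment failure, but only the algae population decline, the carp range expansion, the planktonic zooplankton displacement feed directly into the migratory macrophyte habitat loss.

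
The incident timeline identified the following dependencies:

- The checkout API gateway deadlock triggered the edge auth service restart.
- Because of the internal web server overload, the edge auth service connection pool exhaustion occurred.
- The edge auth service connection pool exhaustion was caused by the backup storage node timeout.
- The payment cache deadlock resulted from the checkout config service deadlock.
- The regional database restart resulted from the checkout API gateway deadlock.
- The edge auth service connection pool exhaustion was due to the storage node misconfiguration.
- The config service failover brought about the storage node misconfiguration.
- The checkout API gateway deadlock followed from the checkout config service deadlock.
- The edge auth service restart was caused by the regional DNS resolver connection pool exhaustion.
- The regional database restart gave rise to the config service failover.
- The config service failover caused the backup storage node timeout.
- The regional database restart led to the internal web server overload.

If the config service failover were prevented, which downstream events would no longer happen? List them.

Downstream of the config service failover: the storage node misconfiguration, the backup storage node timeout, the edge auth service connection pool exhaustion.
Of those, still caused via another path: the edge auth service connection pool exhaustion.
The remainder have no surviving cause.

the backup storage node timeout, the storage node misconfiguration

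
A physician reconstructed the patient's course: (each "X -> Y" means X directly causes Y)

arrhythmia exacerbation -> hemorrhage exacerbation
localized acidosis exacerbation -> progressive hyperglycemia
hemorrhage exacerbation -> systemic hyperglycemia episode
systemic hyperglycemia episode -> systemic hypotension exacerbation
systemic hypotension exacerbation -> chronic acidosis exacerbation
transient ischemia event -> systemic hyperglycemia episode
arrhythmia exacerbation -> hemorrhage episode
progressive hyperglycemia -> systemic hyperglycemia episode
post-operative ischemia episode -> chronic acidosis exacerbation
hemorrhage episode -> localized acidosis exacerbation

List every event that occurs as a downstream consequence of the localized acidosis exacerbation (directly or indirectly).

the chronic acidosis exacerbation, the progressive hyperglycemia, the systemic hyperglycemia episode, the systemic hypotension exacerbation

Direct effects: the progressive hyperglycemia.
2 steps out: the systemic hyperglycemia episode.
3 steps out: the systemic hypotension exacerbation.
4 steps out: the chronic acidosis exacerbation.
Not reachable from it: the arrhythmia exacerbation, the post-operative ischemia episode, the hemorrhage exacerbation, the hemorrhage episode, the transient ischemia event.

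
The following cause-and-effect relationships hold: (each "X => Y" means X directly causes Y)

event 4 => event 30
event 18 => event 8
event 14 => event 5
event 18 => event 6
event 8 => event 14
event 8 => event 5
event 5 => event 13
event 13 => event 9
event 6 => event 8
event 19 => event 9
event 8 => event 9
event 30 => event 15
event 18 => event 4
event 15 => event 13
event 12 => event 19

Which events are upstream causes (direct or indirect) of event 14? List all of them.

Immediate cause of event 14: event 8.
Further upstream: event 18, event 6.

event 18, event 6, event 8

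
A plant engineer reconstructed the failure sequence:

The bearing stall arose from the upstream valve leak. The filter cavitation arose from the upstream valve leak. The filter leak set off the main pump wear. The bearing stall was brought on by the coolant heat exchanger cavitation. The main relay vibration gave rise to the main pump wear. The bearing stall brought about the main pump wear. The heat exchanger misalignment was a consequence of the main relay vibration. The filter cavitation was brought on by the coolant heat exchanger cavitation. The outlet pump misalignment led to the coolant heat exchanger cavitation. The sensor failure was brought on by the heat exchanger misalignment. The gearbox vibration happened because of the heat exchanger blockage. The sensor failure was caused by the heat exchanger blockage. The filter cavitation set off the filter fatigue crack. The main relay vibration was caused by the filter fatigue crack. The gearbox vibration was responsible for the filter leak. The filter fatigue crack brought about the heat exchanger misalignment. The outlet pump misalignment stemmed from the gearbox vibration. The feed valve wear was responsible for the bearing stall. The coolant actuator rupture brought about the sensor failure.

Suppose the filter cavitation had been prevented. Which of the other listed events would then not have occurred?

the filter fatigue crack, the heat exchanger misalignment, the main relay vibration

Downstream of the filter cavitation: the filter fatigue crack, the main relay vibration, the heat exchanger misalignment, the sensor failure, the main pump wear.
Of those, still caused via another path: the sensor failure, the main pump wear.
The remainder have no surviving cause.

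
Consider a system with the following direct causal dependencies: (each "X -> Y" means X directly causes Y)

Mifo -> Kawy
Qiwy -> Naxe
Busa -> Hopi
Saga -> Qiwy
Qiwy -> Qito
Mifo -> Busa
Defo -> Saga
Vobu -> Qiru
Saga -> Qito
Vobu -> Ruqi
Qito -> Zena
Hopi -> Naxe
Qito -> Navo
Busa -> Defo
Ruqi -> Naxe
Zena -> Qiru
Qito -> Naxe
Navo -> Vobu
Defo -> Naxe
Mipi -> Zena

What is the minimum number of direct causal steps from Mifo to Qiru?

6

Shortest chain: Mifo → Busa → Defo → Saga → Qito → Zena → Qiru.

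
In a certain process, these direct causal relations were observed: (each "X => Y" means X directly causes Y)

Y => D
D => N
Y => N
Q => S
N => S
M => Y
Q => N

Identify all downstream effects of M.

Direct effects: Y.
2 steps out: D, N.
3 steps out: S.
Not reachable from it: Q.

D, N, S, Y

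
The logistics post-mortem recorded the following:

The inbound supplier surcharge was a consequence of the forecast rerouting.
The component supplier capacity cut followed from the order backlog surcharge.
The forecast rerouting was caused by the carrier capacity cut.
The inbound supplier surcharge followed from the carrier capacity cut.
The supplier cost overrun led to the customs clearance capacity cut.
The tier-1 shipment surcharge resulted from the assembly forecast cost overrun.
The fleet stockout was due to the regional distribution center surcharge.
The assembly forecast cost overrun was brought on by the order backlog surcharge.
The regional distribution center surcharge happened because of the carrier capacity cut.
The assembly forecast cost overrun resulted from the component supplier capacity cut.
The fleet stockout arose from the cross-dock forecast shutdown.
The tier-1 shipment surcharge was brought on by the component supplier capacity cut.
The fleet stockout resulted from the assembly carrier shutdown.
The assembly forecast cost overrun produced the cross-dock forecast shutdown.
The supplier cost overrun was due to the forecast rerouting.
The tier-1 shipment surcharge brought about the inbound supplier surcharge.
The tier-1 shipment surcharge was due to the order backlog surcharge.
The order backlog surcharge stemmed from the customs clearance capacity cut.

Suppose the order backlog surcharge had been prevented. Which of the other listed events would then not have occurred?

Downstream of the order backlog surcharge: the component supplier capacity cut, the assembly forecast cost overrun, the tier-1 shipment surcharge, the inbound supplier surcharge, the cross-dock forecast shutdown, the fleet stockout.
Of those, still caused via another path: the inbound supplier surcharge, the fleet stockout.
The remainder have no surviving cause.

the assembly forecast cost overrun, the component supplier capacity cut, the cross-dock forecast shutdown, the tier-1 shipment surcharge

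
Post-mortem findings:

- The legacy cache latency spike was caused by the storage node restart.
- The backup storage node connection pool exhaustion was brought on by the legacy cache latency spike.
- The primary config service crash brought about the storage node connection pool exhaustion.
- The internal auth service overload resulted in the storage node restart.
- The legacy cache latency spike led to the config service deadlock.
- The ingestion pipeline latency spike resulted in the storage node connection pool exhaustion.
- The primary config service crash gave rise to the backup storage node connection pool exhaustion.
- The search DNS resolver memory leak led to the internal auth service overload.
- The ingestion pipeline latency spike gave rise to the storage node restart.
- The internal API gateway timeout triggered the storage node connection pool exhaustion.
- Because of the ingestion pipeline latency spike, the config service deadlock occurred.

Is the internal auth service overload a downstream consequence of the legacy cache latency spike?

No

The legacy cache latency spike leads to the config service deadlock, the backup storage node connection pool exhaustion; the internal auth service overload is not among them.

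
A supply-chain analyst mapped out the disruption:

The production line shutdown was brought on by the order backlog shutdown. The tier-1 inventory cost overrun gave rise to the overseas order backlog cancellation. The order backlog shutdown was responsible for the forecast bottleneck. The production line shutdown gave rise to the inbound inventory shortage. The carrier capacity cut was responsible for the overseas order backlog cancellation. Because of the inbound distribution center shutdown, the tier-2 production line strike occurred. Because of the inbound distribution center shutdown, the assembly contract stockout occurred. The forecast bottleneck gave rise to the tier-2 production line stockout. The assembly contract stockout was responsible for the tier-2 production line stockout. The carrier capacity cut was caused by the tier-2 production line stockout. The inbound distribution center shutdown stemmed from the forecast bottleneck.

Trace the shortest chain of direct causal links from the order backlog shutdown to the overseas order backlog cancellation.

the order backlog shutdown → the forecast bottleneck → the tier-2 production line stockout → the carrier capacity cut → the overseas order backlog cancellation

the order backlog shutdown → the forecast bottleneck
the forecast bottleneck → the tier-2 production line stockout
the tier-2 production line stockout → the carrier capacity cut
the carrier capacity cut → the overseas order backlog cancellation
Length: 4 steps.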